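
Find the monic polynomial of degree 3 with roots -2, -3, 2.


A monic polynomial with roots -2, -3, 2 is:
p(x) = (x + 2)(x + 3)(x - 2)
After multiplying by (x + 2): x + 2
After multiplying by (x + 3): x^2 + 5x + 6
After multiplying by (x - 2): x^3 + 3x^2 - 4x - 12

x^3 + 3x^2 - 4x - 12


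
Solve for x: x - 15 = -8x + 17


Starting with: x - 15 = -8x + 17
Move all x terms to left: (1 + 8)x = 17 + 15
Simplify: 9x = 32
Divide both sides by 9: x = 32/9

x = 32/9


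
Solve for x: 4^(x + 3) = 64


Express both sides with the same base.
64 = 4^3
Since the bases match, equate exponents: x + 3 = 3
So x = 3 - (3) = 0

x = 0


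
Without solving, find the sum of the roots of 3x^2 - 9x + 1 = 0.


By Vieta's formulas for ax^2 + bx + c = 0:
  Sum of roots = -b/a
  Product of roots = c/a

Here a = 3, b = -9, c = 1
Sum = -(-9)/3 = 3
Product = 1/3 = 1/3

Sum = 3


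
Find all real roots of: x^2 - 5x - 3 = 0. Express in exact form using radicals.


Using the quadratic formula: x = (-b ± sqrt(b^2 - 4ac)) / (2a)
Here a = 1, b = -5, c = -3
Discriminant = b^2 - 4ac = (-5)^2 - 4(1)(-3) = 25 + 12 = 37
Since discriminant = 37 > 0, there are two real roots.
x = (5 ± sqrt(37)) / 2
Numerically: x ≈ 5.5414 or x ≈ -0.5414

x = (5 + sqrt(37)) / 2 or x = (5 - sqrt(37)) / 2


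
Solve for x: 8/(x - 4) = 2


Multiply both sides by (x - 4): 8 = 2(x - 4)
Distribute: 8 = 2x - 8
2x = 8 + 8 = 16
x = 8

x = 8


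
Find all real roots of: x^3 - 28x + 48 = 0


Let p(x) = x^3 - 28x + 48. By the rational root theorem (leading coefficient 1), any rational root is an integer divisor of 48: try ±1, ±2, ... in turn.
Test x = 1: value = 21 ≠ 0.
Test x = -1: value = 75 ≠ 0.
Test x = 2: value = 0 ✓, so (x - 2) is a factor.
Synthetic division by (x - 2): bring down 1; 1(2) + 0 = 2; 2(2) - 28 = -24; (-24)(2) + 48 = 0 → quotient x^2 + 2x - 24, remainder 0.
Solve the quadratic x^2 + 2x - 24 = 0: discriminant = 2^2 - 4(1)(-24) = 4 + 96 = 100.
sqrt(100) = 10, so x = (-2 ± 10)/2: x = 4 or x = -6.

x = -6, x = 2, x = 4


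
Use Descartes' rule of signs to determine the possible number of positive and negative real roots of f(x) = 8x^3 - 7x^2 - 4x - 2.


Descartes' rule of signs:

For positive roots, count sign changes in f(x) = 8x^3 - 7x^2 - 4x - 2:
Signs of coefficients: +, -, -, -
Number of sign changes: 1
Possible positive real roots: 1

For negative roots, examine f(-x) = -8x^3 - 7x^2 + 4x - 2:
Signs of coefficients: -, -, +, -
Number of sign changes: 2
Possible negative real roots: 2, 0

Positive roots: 1; Negative roots: 2 or 0


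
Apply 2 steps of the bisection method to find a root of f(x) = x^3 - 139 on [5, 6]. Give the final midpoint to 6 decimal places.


f(x) = x^3 - 139
f(5) = -14 < 0
f(6) = 77 > 0

Step 1: midpoint = (5.000000 + 6.000000)/2 = 5.500000
  f(5.500000) = 27.375000
  f(mid) > 0, so root is in [5.000000, 5.500000]

Step 2: midpoint = (5.000000 + 5.500000)/2 = 5.250000
  f(5.250000) = 5.703125
  f(mid) > 0, so root is in [5.000000, 5.250000]

midpoint = 5.250000


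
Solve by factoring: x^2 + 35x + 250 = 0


We need two numbers that multiply to 250 and add to 35.
Those numbers are 25 and 10 (since 25 * 10 = 250 and 25 + 10 = 35).
So x^2 + 35x + 250 = (x + 25)(x + 10) = 0
Setting each factor to zero: x = -25 or x = -10

x = -25, x = -10


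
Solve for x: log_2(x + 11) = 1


Convert to exponential form: x + 11 = 2^1 = 2
x = 2 - 11 = -9
Check: log_2(-9 + 11) = log_2(2) = log_2(2) = 1 ✓

x = -9


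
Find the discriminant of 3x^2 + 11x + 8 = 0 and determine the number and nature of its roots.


For ax^2 + bx + c = 0, discriminant D = b^2 - 4ac
Here a = 3, b = 11, c = 8
D = (11)^2 - 4(3)(8) = 121 - 96 = 25

D = 25 > 0 and is a perfect square (sqrt = 5)
The equation has 2 distinct real rational roots.

Discriminant = 25, 2 distinct real rational roots


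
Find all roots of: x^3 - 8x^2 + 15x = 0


The constant term is 0, so x = 0 is a root. Factor out x:
  x^2 - 8x + 15 = 0
Solve the quadratic x^2 - 8x + 15 = 0: discriminant = (-8)^2 - 4(1)(15) = 64 - 60 = 4.
sqrt(4) = 2, so x = (8 ± 2)/2: x = 5 or x = 3.
Collecting all roots found:

x = 0, x = 3, x = 5


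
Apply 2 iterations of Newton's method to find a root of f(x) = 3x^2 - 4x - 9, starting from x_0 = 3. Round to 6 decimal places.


Newton's method: x_(n+1) = x_n - f(x_n)/f'(x_n)
f(x) = 3x^2 - 4x - 9
f'(x) = 6x - 4

Iteration 1:
  f(3.000000) = 6.000000
  f'(3.000000) = 14.000000
  x_1 = 3.000000 - (6.000000)/(14.000000) = 2.571429

Iteration 2:
  f(2.571429) = 0.551020
  f'(2.571429) = 11.428571
  x_2 = 2.571429 - (0.551020)/(11.428571) = 2.523214

x_2 = 2.523214


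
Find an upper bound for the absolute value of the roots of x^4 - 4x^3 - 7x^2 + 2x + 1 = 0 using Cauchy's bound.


Cauchy's bound: all roots r satisfy |r| <= 1 + max(|a_i/a_n|) for i = 0,...,n-1
where a_n is the leading coefficient.

Coefficients: [1, -4, -7, 2, 1]
Leading coefficient a_n = 1
Ratios |a_i/a_n|: 4, 7, 2, 1
Maximum ratio: 7
Cauchy's bound: |r| <= 1 + 7 = 8

Upper bound = 8


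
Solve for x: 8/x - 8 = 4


Subtract -8 from both sides: 8/x = 12
Multiply both sides by x: 8 = 12 * x
Divide by 12: x = 2/3

x = 2/3


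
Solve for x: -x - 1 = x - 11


Starting with: -x - 1 = x - 11
Move all x terms to left: (-1 - 1)x = -11 + 1
Simplify: -2x = -10
Divide both sides by -2: x = 5

x = 5


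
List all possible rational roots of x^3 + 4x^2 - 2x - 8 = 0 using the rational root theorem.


Rational root theorem: possible roots are ±p/q where:
  p divides the constant term (-8): p ∈ {1, 2, 4, 8}
  q divides the leading coefficient (1): q ∈ {1}

All possible rational roots: -8, -4, -2, -1, 1, 2, 4, 8

-8, -4, -2, -1, 1, 2, 4, 8


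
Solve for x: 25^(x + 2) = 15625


Express both sides with the same base.
15625 = 25^3
Since the bases match, equate exponents: x + 2 = 3
So x = 3 - (2) = 1

x = 1


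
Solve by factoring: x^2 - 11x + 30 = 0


We need two numbers that multiply to 30 and add to -11.
Those numbers are -5 and -6 (since (-5) * (-6) = 30 and (-5) + (-6) = -11).
So x^2 - 11x + 30 = (x - 5)(x - 6) = 0
Setting each factor to zero: x = 5 or x = 6

x = 5, x = 6


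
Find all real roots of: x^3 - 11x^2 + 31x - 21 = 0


Let p(x) = x^3 - 11x^2 + 31x - 21. By the rational root theorem (leading coefficient 1), any rational root is an integer divisor of 21: try ±1, ±2, ... in turn.
Test x = 1: value = 0 ✓, so (x - 1) is a factor.
Synthetic division by (x - 1): bring down 1; 1(1) - 11 = -10; (-10)(1) + 31 = 21; 21(1) - 21 = 0 → quotient x^2 - 10x + 21, remainder 0.
Solve the quadratic x^2 - 10x + 21 = 0: discriminant = (-10)^2 - 4(1)(21) = 100 - 84 = 16.
sqrt(16) = 4, so x = (10 ± 4)/2: x = 7 or x = 3.

x = 1, x = 3, x = 7


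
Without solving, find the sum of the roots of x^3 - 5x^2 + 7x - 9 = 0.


By Vieta's formulas for x^3 + bx^2 + cx + d = 0:
  r1 + r2 + r3 = -b/a = 5
  r1*r2 + r1*r3 + r2*r3 = c/a = 7
  r1*r2*r3 = -d/a = 9


Sum = 5


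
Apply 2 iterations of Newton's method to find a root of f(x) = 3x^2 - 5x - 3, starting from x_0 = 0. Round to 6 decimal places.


Newton's method: x_(n+1) = x_n - f(x_n)/f'(x_n)
f(x) = 3x^2 - 5x - 3
f'(x) = 6x - 5

Iteration 1:
  f(0.000000) = -3.000000
  f'(0.000000) = -5.000000
  x_1 = 0.000000 - (-3.000000)/(-5.000000) = -0.600000

Iteration 2:
  f(-0.600000) = 1.080000
  f'(-0.600000) = -8.600000
  x_2 = -0.600000 - (1.080000)/(-8.600000) = -0.474419

x_2 = -0.474419


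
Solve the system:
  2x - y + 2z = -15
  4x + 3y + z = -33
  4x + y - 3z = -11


Using Cramer's rule. Expand each determinant along the first row.
D  = 2*[3*(-3) - 1*1] - (-1)*[4*(-3) - 1*4] + 2*[4*1 - 3*4]
  = 2*(-10) - (-1)*(-16) + 2*(-8) = -52
Dx = (-15)*[3*(-3) - 1*1] - (-1)*[(-33)*(-3) - 1*(-11)] + 2*[(-33)*1 - 3*(-11)]
  = (-15)*(-10) - (-1)*(110) + 2*(0) = 260
Dy = 2*[(-33)*(-3) - 1*(-11)] - (-15)*[4*(-3) - 1*4] + 2*[4*(-11) - (-33)*4]
  = 2*(110) - (-15)*(-16) + 2*(88) = 156
Dz = 2*[3*(-11) - (-33)*1] - (-1)*[4*(-11) - (-33)*4] + (-15)*[4*1 - 3*4]
  = 2*(0) - (-1)*(88) + (-15)*(-8) = 208
x = Dx/D = 260/-52 = -5, y = Dy/D = 156/-52 = -3, z = Dz/D = 208/-52 = -4
Check eq1: (2)(-5) + (-1)(-3) + (2)(-4) = -15 = -15 ✓
Check eq2: (4)(-5) + (3)(-3) + (1)(-4) = -33 = -33 ✓
Check eq3: (4)(-5) + (1)(-3) + (-3)(-4) = -11 = -11 ✓

x = -5, y = -3, z = -4


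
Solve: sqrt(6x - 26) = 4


Square both sides: 6x - 26 = 4^2 = 16
6x = 16 + 26 = 42
x = 7
Check: sqrt(6*7 - 26) = sqrt(16) = 4 ✓

x = 7


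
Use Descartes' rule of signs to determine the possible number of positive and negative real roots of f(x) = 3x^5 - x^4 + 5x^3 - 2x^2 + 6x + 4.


Descartes' rule of signs:

For positive roots, count sign changes in f(x) = 3x^5 - x^4 + 5x^3 - 2x^2 + 6x + 4:
Signs of coefficients: +, -, +, -, +, +
Number of sign changes: 4
Possible positive real roots: 4, 2, 0

For negative roots, examine f(-x) = -3x^5 - x^4 - 5x^3 - 2x^2 - 6x + 4:
Signs of coefficients: -, -, -, -, -, +
Number of sign changes: 1
Possible negative real roots: 1

Positive roots: 4 or 2 or 0; Negative roots: 1


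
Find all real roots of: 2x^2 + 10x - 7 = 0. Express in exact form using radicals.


Using the quadratic formula: x = (-b ± sqrt(b^2 - 4ac)) / (2a)
Here a = 2, b = 10, c = -7
Discriminant = b^2 - 4ac = 10^2 - 4(2)(-7) = 100 + 56 = 156
Since discriminant = 156 > 0, there are two real roots.
x = (-10 ± 2*sqrt(39)) / 4
Simplifying: x = (-5 ± sqrt(39)) / 2
Numerically: x ≈ 0.6225 or x ≈ -5.6225

x = (-5 + sqrt(39)) / 2 or x = (-5 - sqrt(39)) / 2


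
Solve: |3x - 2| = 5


An absolute value equation |expr| = 5 gives two cases:
Case 1: 3x - 2 = 5
  3x = 7, so x = 7/3
Case 2: 3x - 2 = -5
  3x = -3, so x = -1

x = -1, x = 7/3


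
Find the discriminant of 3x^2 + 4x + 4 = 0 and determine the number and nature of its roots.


For ax^2 + bx + c = 0, discriminant D = b^2 - 4ac
Here a = 3, b = 4, c = 4
D = (4)^2 - 4(3)(4) = 16 - 48 = -32

D = -32 < 0
The equation has no real roots (2 complex conjugate roots).

Discriminant = -32, no real roots (2 complex conjugate roots)


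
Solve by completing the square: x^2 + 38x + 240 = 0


Start: x^2 + 38x + 240 = 0
Move constant: x^2 + 38x = -240
Half of 38 is 19, squared is 361
Add 361 to both sides: x^2 + 38x + 361 = 121
(x + 19)^2 = 121
x + 19 = ±11
x = -19 + 11 = -8 or x = -19 - 11 = -30

x = -30, x = -8


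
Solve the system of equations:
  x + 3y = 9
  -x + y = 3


Using Cramer's rule:
Determinant D = (1)(1) - (-1)(3) = 1 + 3 = 4
Dx = (9)(1) - (3)(3) = 9 - 9 = 0
Dy = (1)(3) - (-1)(9) = 3 + 9 = 12
x = Dx/D = 0/4 = 0
y = Dy/D = 12/4 = 3

x = 0, y = 3


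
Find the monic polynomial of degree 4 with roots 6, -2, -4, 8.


A monic polynomial with roots 6, -2, -4, 8 is:
p(x) = (x - 6)(x + 2)(x + 4)(x - 8)
After multiplying by (x - 6): x - 6
After multiplying by (x + 2): x^2 - 4x - 12
After multiplying by (x + 4): x^3 - 28x - 48
After multiplying by (x - 8): x^4 - 8x^3 - 28x^2 + 176x + 384

x^4 - 8x^3 - 28x^2 + 176x + 384


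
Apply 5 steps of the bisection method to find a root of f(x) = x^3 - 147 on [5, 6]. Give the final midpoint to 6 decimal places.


f(x) = x^3 - 147
f(5) = -22 < 0
f(6) = 69 > 0

Step 1: midpoint = (5.000000 + 6.000000)/2 = 5.500000
  f(5.500000) = 19.375000
  f(mid) > 0, so root is in [5.000000, 5.500000]

Step 2: midpoint = (5.000000 + 5.500000)/2 = 5.250000
  f(5.250000) = -2.296875
  f(mid) < 0, so root is in [5.250000, 5.500000]

Step 3: midpoint = (5.250000 + 5.500000)/2 = 5.375000
  f(5.375000) = 8.287109
  f(mid) > 0, so root is in [5.250000, 5.375000]

Step 4: midpoint = (5.250000 + 5.375000)/2 = 5.312500
  f(5.312500) = 2.932861
  f(mid) > 0, so root is in [5.250000, 5.312500]

Step 5: midpoint = (5.250000 + 5.312500)/2 = 5.281250
  f(5.281250) = 0.302521
  f(mid) > 0, so root is in [5.250000, 5.281250]

midpoint = 5.281250


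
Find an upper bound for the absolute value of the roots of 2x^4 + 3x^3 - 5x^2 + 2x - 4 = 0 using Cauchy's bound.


Cauchy's bound: all roots r satisfy |r| <= 1 + max(|a_i/a_n|) for i = 0,...,n-1
where a_n is the leading coefficient.

Coefficients: [2, 3, -5, 2, -4]
Leading coefficient a_n = 2
Ratios |a_i/a_n|: 3/2, 5/2, 1, 2
Maximum ratio: 5/2
Cauchy's bound: |r| <= 1 + 5/2 = 7/2

Upper bound = 7/2


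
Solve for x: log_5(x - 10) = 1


Convert to exponential form: x - 10 = 5^1 = 5
x = 5 + 10 = 15
Check: log_5(15 - 10) = log_5(5) = log_5(5) = 1 ✓

x = 15


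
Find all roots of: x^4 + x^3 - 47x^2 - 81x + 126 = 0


Let p(x) = x^4 + x^3 - 47x^2 - 81x + 126. By the rational root theorem (leading coefficient 1), any rational root is an integer divisor of 126: try ±1, ±2, ... in turn.
Test x = 1: value = 0 ✓, so (x - 1) is a factor.
Synthetic division by (x - 1): bring down 1; 1(1) + 1 = 2; 2(1) - 47 = -45; (-45)(1) - 81 = -126; (-126)(1) + 126 = 0 → quotient x^3 + 2x^2 - 45x - 126, remainder 0.
Continue with the quotient x^3 + 2x^2 - 45x - 126 (candidates must divide 126; re-test x = 1 first in case it repeats).
Test x = 1: value = -168 ≠ 0.
Test x = -1: value = -80 ≠ 0.
Test x = 2: value = -200 ≠ 0.
Test x = -2: value = -36 ≠ 0.
Test x = 3: value = -216 ≠ 0.
Test x = -3: value = 0 ✓, so (x + 3) is a factor.
Synthetic division by (x + 3): bring down 1; 1(-3) + 2 = -1; (-1)(-3) - 45 = -42; (-42)(-3) - 126 = 0 → quotient x^2 - x - 42, remainder 0.
Solve the quadratic x^2 - x - 42 = 0: discriminant = (-1)^2 - 4(1)(-42) = 1 + 168 = 169.
sqrt(169) = 13, so x = (1 ± 13)/2: x = 7 or x = -6.
Collecting all roots found:

x = -6, x = -3, x = 1, x = 7


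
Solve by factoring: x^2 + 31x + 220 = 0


We need two numbers that multiply to 220 and add to 31.
Those numbers are 20 and 11 (since 20 * 11 = 220 and 20 + 11 = 31).
So x^2 + 31x + 220 = (x + 20)(x + 11) = 0
Setting each factor to zero: x = -20 or x = -11

x = -20, x = -11


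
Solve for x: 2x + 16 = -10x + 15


Starting with: 2x + 16 = -10x + 15
Move all x terms to left: (2 + 10)x = 15 - 16
Simplify: 12x = -1
Divide both sides by 12: x = -1/12

x = -1/12


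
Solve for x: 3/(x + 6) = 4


Multiply both sides by (x + 6): 3 = 4(x + 6)
Distribute: 3 = 4x + 24
4x = 3 - 24 = -21
x = -21/4

x = -21/4


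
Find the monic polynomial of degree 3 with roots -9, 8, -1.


A monic polynomial with roots -9, 8, -1 is:
p(x) = (x + 9)(x - 8)(x + 1)
After multiplying by (x + 9): x + 9
After multiplying by (x - 8): x^2 + x - 72
After multiplying by (x + 1): x^3 + 2x^2 - 71x - 72

x^3 + 2x^2 - 71x - 72


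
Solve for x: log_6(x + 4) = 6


Convert to exponential form: x + 4 = 6^6 = 46656
x = 46656 - 4 = 46652
Check: log_6(46652 + 4) = log_6(46656) = log_6(46656) = 6 ✓

x = 46652


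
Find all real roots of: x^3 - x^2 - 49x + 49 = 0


Let p(x) = x^3 - x^2 - 49x + 49. By the rational root theorem (leading coefficient 1), any rational root is an integer divisor of 49: try ±1, ±2, ... in turn.
Test x = 1: value = 0 ✓, so (x - 1) is a factor.
Synthetic division by (x - 1): bring down 1; 1(1) - 1 = 0; 0(1) - 49 = -49; (-49)(1) + 49 = 0 → quotient x^2 - 49, remainder 0.
Solve the quadratic x^2 - 49 = 0: discriminant = 0^2 - 4(1)(-49) = 0 + 196 = 196.
sqrt(196) = 14, so x = (0 ± 14)/2: x = 7 or x = -7.

x = -7, x = 1, x = 7


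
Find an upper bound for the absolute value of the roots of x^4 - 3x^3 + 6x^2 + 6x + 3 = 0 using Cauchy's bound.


Cauchy's bound: all roots r satisfy |r| <= 1 + max(|a_i/a_n|) for i = 0,...,n-1
where a_n is the leading coefficient.

Coefficients: [1, -3, 6, 6, 3]
Leading coefficient a_n = 1
Ratios |a_i/a_n|: 3, 6, 6, 3
Maximum ratio: 6
Cauchy's bound: |r| <= 1 + 6 = 7

Upper bound = 7


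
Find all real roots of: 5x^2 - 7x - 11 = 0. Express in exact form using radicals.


Using the quadratic formula: x = (-b ± sqrt(b^2 - 4ac)) / (2a)
Here a = 5, b = -7, c = -11
Discriminant = b^2 - 4ac = (-7)^2 - 4(5)(-11) = 49 + 220 = 269
Since discriminant = 269 > 0, there are two real roots.
x = (7 ± sqrt(269)) / 10
Numerically: x ≈ 2.3401 or x ≈ -0.9401

x = (7 + sqrt(269)) / 10 or x = (7 - sqrt(269)) / 10


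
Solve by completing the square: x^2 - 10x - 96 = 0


Start: x^2 - 10x - 96 = 0
Move constant: x^2 - 10x = 96
Half of -10 is -5, squared is 25
Add 25 to both sides: x^2 - 10x + 25 = 121
(x - 5)^2 = 121
x - 5 = ±11
x = 5 + 11 = 16 or x = 5 - 11 = -6

x = -6, x = 16


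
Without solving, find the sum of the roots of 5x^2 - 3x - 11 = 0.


By Vieta's formulas for ax^2 + bx + c = 0:
  Sum of roots = -b/a
  Product of roots = c/a

Here a = 5, b = -3, c = -11
Sum = -(-3)/5 = 3/5
Product = -11/5 = -11/5

Sum = 3/5


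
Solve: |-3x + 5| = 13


An absolute value equation |expr| = 13 gives two cases:
Case 1: -3x + 5 = 13
  -3x = 8, so x = -8/3
Case 2: -3x + 5 = -13
  -3x = -18, so x = 6

x = -8/3, x = 6


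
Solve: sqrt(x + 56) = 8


Square both sides: x + 56 = 8^2 = 64
x = 64 - 56 = 8
x = 8
Check: sqrt(1*8 + 56) = sqrt(64) = 8 ✓

x = 8


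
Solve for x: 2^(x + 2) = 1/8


Express both sides with the same base.
1/8 = 2^(-3)
Since the bases match, equate exponents: x + 2 = -3
So x = -3 - (2) = -5

x = -5


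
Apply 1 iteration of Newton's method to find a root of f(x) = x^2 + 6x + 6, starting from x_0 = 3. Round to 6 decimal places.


Newton's method: x_(n+1) = x_n - f(x_n)/f'(x_n)
f(x) = x^2 + 6x + 6
f'(x) = 2x + 6

Iteration 1:
  f(3.000000) = 33.000000
  f'(3.000000) = 12.000000
  x_1 = 3.000000 - (33.000000)/(12.000000) = 0.250000

x_1 = 0.250000


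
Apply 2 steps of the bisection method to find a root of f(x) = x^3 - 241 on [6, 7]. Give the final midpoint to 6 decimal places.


f(x) = x^3 - 241
f(6) = -25 < 0
f(7) = 102 > 0

Step 1: midpoint = (6.000000 + 7.000000)/2 = 6.500000
  f(6.500000) = 33.625000
  f(mid) > 0, so root is in [6.000000, 6.500000]

Step 2: midpoint = (6.000000 + 6.500000)/2 = 6.250000
  f(6.250000) = 3.140625
  f(mid) > 0, so root is in [6.000000, 6.250000]

midpoint = 6.250000


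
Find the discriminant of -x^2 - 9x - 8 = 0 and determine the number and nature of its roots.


For ax^2 + bx + c = 0, discriminant D = b^2 - 4ac
Here a = -1, b = -9, c = -8
D = (-9)^2 - 4(-1)(-8) = 81 - 32 = 49

D = 49 > 0 and is a perfect square (sqrt = 7)
The equation has 2 distinct real rational roots.

Discriminant = 49, 2 distinct real rational roots


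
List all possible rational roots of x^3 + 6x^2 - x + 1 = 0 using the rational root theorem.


Rational root theorem: possible roots are ±p/q where:
  p divides the constant term (1): p ∈ {1}
  q divides the leading coefficient (1): q ∈ {1}

All possible rational roots: -1, 1

-1, 1


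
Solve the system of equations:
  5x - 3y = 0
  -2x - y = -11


Using Cramer's rule:
Determinant D = (5)(-1) - (-2)(-3) = -5 - 6 = -11
Dx = (0)(-1) - (-11)(-3) = 0 - 33 = -33
Dy = (5)(-11) - (-2)(0) = -55 - 0 = -55
x = Dx/D = -33/-11 = 3
y = Dy/D = -55/-11 = 5

x = 3, y = 5


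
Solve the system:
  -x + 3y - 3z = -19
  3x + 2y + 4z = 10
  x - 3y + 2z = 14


Using Cramer's rule. Expand each determinant along the first row.
D  = (-1)*[2*2 - 4*(-3)] - 3*[3*2 - 4*1] + (-3)*[3*(-3) - 2*1]
  = (-1)*(16) - 3*(2) + (-3)*(-11) = 11
Dx = (-19)*[2*2 - 4*(-3)] - 3*[10*2 - 4*14] + (-3)*[10*(-3) - 2*14]
  = (-19)*(16) - 3*(-36) + (-3)*(-58) = -22
Dy = (-1)*[10*2 - 4*14] - (-19)*[3*2 - 4*1] + (-3)*[3*14 - 10*1]
  = (-1)*(-36) - (-19)*(2) + (-3)*(32) = -22
Dz = (-1)*[2*14 - 10*(-3)] - 3*[3*14 - 10*1] + (-19)*[3*(-3) - 2*1]
  = (-1)*(58) - 3*(32) + (-19)*(-11) = 55
x = Dx/D = -22/11 = -2, y = Dy/D = -22/11 = -2, z = Dz/D = 55/11 = 5
Check eq1: (-1)(-2) + (3)(-2) + (-3)(5) = -19 = -19 ✓
Check eq2: (3)(-2) + (2)(-2) + (4)(5) = 10 = 10 ✓
Check eq3: (1)(-2) + (-3)(-2) + (2)(5) = 14 = 14 ✓

x = -2, y = -2, z = 5


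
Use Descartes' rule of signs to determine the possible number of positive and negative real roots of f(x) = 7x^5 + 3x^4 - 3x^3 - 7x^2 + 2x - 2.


Descartes' rule of signs:

For positive roots, count sign changes in f(x) = 7x^5 + 3x^4 - 3x^3 - 7x^2 + 2x - 2:
Signs of coefficients: +, +, -, -, +, -
Number of sign changes: 3
Possible positive real roots: 3, 1

For negative roots, examine f(-x) = -7x^5 + 3x^4 + 3x^3 - 7x^2 - 2x - 2:
Signs of coefficients: -, +, +, -, -, -
Number of sign changes: 2
Possible negative real roots: 2, 0

Positive roots: 3 or 1; Negative roots: 2 or 0


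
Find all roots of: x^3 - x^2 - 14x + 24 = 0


Let p(x) = x^3 - x^2 - 14x + 24. By the rational root theorem (leading coefficient 1), any rational root is an integer divisor of 24: try ±1, ±2, ... in turn.
Test x = 1: value = 10 ≠ 0.
Test x = -1: value = 36 ≠ 0.
Test x = 2: value = 0 ✓, so (x - 2) is a factor.
Synthetic division by (x - 2): bring down 1; 1(2) - 1 = 1; 1(2) - 14 = -12; (-12)(2) + 24 = 0 → quotient x^2 + x - 12, remainder 0.
Solve the quadratic x^2 + x - 12 = 0: discriminant = 1^2 - 4(1)(-12) = 1 + 48 = 49.
sqrt(49) = 7, so x = (-1 ± 7)/2: x = 3 or x = -4.
Collecting all roots found:

x = -4, x = 2, x = 3


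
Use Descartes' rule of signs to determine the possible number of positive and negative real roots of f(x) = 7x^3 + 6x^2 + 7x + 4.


Descartes' rule of signs:

For positive roots, count sign changes in f(x) = 7x^3 + 6x^2 + 7x + 4:
Signs of coefficients: +, +, +, +
Number of sign changes: 0
Possible positive real roots: 0

For negative roots, examine f(-x) = -7x^3 + 6x^2 - 7x + 4:
Signs of coefficients: -, +, -, +
Number of sign changes: 3
Possible negative real roots: 3, 1

Positive roots: 0; Negative roots: 3 or 1


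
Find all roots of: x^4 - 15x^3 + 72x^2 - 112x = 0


The constant term is 0, so x = 0 is a root. Factor out x:
  x^3 - 15x^2 + 72x - 112 = 0
Let p(x) = x^3 - 15x^2 + 72x - 112. By the rational root theorem (leading coefficient 1), any rational root is an integer divisor of 112: try ±1, ±2, ... in turn.
Test x = 1: value = -54 ≠ 0.
Test x = -1: value = -200 ≠ 0.
Test x = 2: value = -20 ≠ 0.
Test x = -2: value = -324 ≠ 0.
Test x = 4: value = 0 ✓, so (x - 4) is a factor.
Synthetic division by (x - 4): bring down 1; 1(4) - 15 = -11; (-11)(4) + 72 = 28; 28(4) - 112 = 0 → quotient x^2 - 11x + 28, remainder 0.
Solve the quadratic x^2 - 11x + 28 = 0: discriminant = (-11)^2 - 4(1)(28) = 121 - 112 = 9.
sqrt(9) = 3, so x = (11 ± 3)/2: x = 7 or x = 4.
Collecting all roots found:

x = 0, x = 4 (multiplicity 2), x = 7


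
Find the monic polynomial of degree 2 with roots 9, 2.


A monic polynomial with roots 9, 2 is:
p(x) = (x - 9)(x - 2)
After multiplying by (x - 9): x - 9
After multiplying by (x - 2): x^2 - 11x + 18

x^2 - 11x + 18


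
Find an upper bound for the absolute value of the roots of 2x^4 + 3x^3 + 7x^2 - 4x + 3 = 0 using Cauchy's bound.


Cauchy's bound: all roots r satisfy |r| <= 1 + max(|a_i/a_n|) for i = 0,...,n-1
where a_n is the leading coefficient.

Coefficients: [2, 3, 7, -4, 3]
Leading coefficient a_n = 2
Ratios |a_i/a_n|: 3/2, 7/2, 2, 3/2
Maximum ratio: 7/2
Cauchy's bound: |r| <= 1 + 7/2 = 9/2

Upper bound = 9/2


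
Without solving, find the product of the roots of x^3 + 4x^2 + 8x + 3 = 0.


By Vieta's formulas for x^3 + bx^2 + cx + d = 0:
  r1 + r2 + r3 = -b/a = -4
  r1*r2 + r1*r3 + r2*r3 = c/a = 8
  r1*r2*r3 = -d/a = -3


Product = -3


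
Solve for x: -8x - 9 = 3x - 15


Starting with: -8x - 9 = 3x - 15
Move all x terms to left: (-8 - 3)x = -15 + 9
Simplify: -11x = -6
Divide both sides by -11: x = 6/11

x = 6/11


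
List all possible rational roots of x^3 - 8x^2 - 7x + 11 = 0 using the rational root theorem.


Rational root theorem: possible roots are ±p/q where:
  p divides the constant term (11): p ∈ {1, 11}
  q divides the leading coefficient (1): q ∈ {1}

All possible rational roots: -11, -1, 1, 11

-11, -1, 1, 11


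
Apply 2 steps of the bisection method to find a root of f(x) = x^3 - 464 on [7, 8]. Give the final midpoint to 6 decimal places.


f(x) = x^3 - 464
f(7) = -121 < 0
f(8) = 48 > 0

Step 1: midpoint = (7.000000 + 8.000000)/2 = 7.500000
  f(7.500000) = -42.125000
  f(mid) < 0, so root is in [7.500000, 8.000000]

Step 2: midpoint = (7.500000 + 8.000000)/2 = 7.750000
  f(7.750000) = 1.484375
  f(mid) > 0, so root is in [7.500000, 7.750000]

midpoint = 7.750000


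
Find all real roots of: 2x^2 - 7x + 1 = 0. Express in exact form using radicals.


Using the quadratic formula: x = (-b ± sqrt(b^2 - 4ac)) / (2a)
Here a = 2, b = -7, c = 1
Discriminant = b^2 - 4ac = (-7)^2 - 4(2)(1) = 49 - 8 = 41
Since discriminant = 41 > 0, there are two real roots.
x = (7 ± sqrt(41)) / 4
Numerically: x ≈ 3.3508 or x ≈ 0.1492

x = (7 + sqrt(41)) / 4 or x = (7 - sqrt(41)) / 4


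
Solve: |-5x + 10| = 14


An absolute value equation |expr| = 14 gives two cases:
Case 1: -5x + 10 = 14
  -5x = 4, so x = -4/5
Case 2: -5x + 10 = -14
  -5x = -24, so x = 24/5

x = -4/5, x = 24/5


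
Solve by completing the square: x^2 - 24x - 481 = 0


Start: x^2 - 24x - 481 = 0
Move constant: x^2 - 24x = 481
Half of -24 is -12, squared is 144
Add 144 to both sides: x^2 - 24x + 144 = 625
(x - 12)^2 = 625
x - 12 = ±25
x = 12 + 25 = 37 or x = 12 - 25 = -13

x = -13, x = 37


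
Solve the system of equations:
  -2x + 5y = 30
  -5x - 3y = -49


Using Cramer's rule:
Determinant D = (-2)(-3) - (-5)(5) = 6 + 25 = 31
Dx = (30)(-3) - (-49)(5) = -90 + 245 = 155
Dy = (-2)(-49) - (-5)(30) = 98 + 150 = 248
x = Dx/D = 155/31 = 5
y = Dy/D = 248/31 = 8

x = 5, y = 8


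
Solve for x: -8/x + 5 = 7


Subtract 5 from both sides: -8/x = 2
Multiply both sides by x: -8 = 2 * x
Divide by 2: x = -4

x = -4


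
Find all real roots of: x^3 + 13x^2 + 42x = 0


The constant term is 0, so x = 0 is a root. Factor out x:
  x(x^2 + 13x + 42) = 0
Solve the quadratic x^2 + 13x + 42 = 0: discriminant = 13^2 - 4(1)(42) = 169 - 168 = 1.
sqrt(1) = 1, so x = (-13 ± 1)/2: x = -6 or x = -7.

x = -7, x = -6, x = 0


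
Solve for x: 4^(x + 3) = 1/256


Express both sides with the same base.
1/256 = 4^(-4)
Since the bases match, equate exponents: x + 3 = -4
So x = -4 - (3) = -7

x = -7


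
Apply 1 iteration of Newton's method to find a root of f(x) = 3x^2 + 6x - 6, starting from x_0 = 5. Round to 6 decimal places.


Newton's method: x_(n+1) = x_n - f(x_n)/f'(x_n)
f(x) = 3x^2 + 6x - 6
f'(x) = 6x + 6

Iteration 1:
  f(5.000000) = 99.000000
  f'(5.000000) = 36.000000
  x_1 = 5.000000 - (99.000000)/(36.000000) = 2.250000

x_1 = 2.250000


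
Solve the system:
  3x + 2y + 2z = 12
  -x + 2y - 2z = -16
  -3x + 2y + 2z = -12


Using Cramer's rule. Expand each determinant along the first row.
D  = 3*[2*2 - (-2)*2] - 2*[(-1)*2 - (-2)*(-3)] + 2*[(-1)*2 - 2*(-3)]
  = 3*(8) - 2*(-8) + 2*(4) = 48
Dx = 12*[2*2 - (-2)*2] - 2*[(-16)*2 - (-2)*(-12)] + 2*[(-16)*2 - 2*(-12)]
  = 12*(8) - 2*(-56) + 2*(-8) = 192
Dy = 3*[(-16)*2 - (-2)*(-12)] - 12*[(-1)*2 - (-2)*(-3)] + 2*[(-1)*(-12) - (-16)*(-3)]
  = 3*(-56) - 12*(-8) + 2*(-36) = -144
Dz = 3*[2*(-12) - (-16)*2] - 2*[(-1)*(-12) - (-16)*(-3)] + 12*[(-1)*2 - 2*(-3)]
  = 3*(8) - 2*(-36) + 12*(4) = 144
x = Dx/D = 192/48 = 4, y = Dy/D = -144/48 = -3, z = Dz/D = 144/48 = 3
Check eq1: (3)(4) + (2)(-3) + (2)(3) = 12 = 12 ✓
Check eq2: (-1)(4) + (2)(-3) + (-2)(3) = -16 = -16 ✓
Check eq3: (-3)(4) + (2)(-3) + (2)(3) = -12 = -12 ✓

x = 4, y = -3, z = 3


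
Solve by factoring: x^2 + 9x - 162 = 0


We need two numbers that multiply to -162 and add to 9.
Those numbers are -9 and 18 (since (-9) * 18 = -162 and (-9) + 18 = 9).
So x^2 + 9x - 162 = (x - 9)(x + 18) = 0
Setting each factor to zero: x = 9 or x = -18

x = -18, x = 9


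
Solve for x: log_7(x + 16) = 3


Convert to exponential form: x + 16 = 7^3 = 343
x = 343 - 16 = 327
Check: log_7(327 + 16) = log_7(343) = log_7(343) = 3 ✓

x = 327


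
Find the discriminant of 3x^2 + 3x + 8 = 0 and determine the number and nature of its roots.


For ax^2 + bx + c = 0, discriminant D = b^2 - 4ac
Here a = 3, b = 3, c = 8
D = (3)^2 - 4(3)(8) = 9 - 96 = -87

D = -87 < 0
The equation has no real roots (2 complex conjugate roots).

Discriminant = -87, no real roots (2 complex conjugate roots)


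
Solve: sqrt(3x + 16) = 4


Square both sides: 3x + 16 = 4^2 = 16
3x = 16 - 16 = 0
x = 0
Check: sqrt(3*0 + 16) = sqrt(16) = 4 ✓

x = 0


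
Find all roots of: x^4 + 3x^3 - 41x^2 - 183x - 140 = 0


Let p(x) = x^4 + 3x^3 - 41x^2 - 183x - 140. By the rational root theorem (leading coefficient 1), any rational root is an integer divisor of 140: try ±1, ±2, ... in turn.
Test x = 1: value = -360 ≠ 0.
Test x = -1: value = 0 ✓, so (x + 1) is a factor.
Synthetic division by (x + 1): bring down 1; 1(-1) + 3 = 2; 2(-1) - 41 = -43; (-43)(-1) - 183 = -140; (-140)(-1) - 140 = 0 → quotient x^3 + 2x^2 - 43x - 140, remainder 0.
Continue with the quotient x^3 + 2x^2 - 43x - 140 (candidates must divide 140; re-test x = -1 first in case it repeats).
Test x = -1: value = -96 ≠ 0.
Test x = 2: value = -210 ≠ 0.
Test x = -2: value = -54 ≠ 0.
Test x = 4: value = -216 ≠ 0.
Test x = -4: value = 0 ✓, so (x + 4) is a factor.
Synthetic division by (x + 4): bring down 1; 1(-4) + 2 = -2; (-2)(-4) - 43 = -35; (-35)(-4) - 140 = 0 → quotient x^2 - 2x - 35, remainder 0.
Solve the quadratic x^2 - 2x - 35 = 0: discriminant = (-2)^2 - 4(1)(-35) = 4 + 140 = 144.
sqrt(144) = 12, so x = (2 ± 12)/2: x = 7 or x = -5.
Collecting all roots found:

x = -5, x = -4, x = -1, x = 7


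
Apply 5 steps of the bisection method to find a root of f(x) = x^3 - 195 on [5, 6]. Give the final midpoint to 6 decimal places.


f(x) = x^3 - 195
f(5) = -70 < 0
f(6) = 21 > 0

Step 1: midpoint = (5.000000 + 6.000000)/2 = 5.500000
  f(5.500000) = -28.625000
  f(mid) < 0, so root is in [5.500000, 6.000000]

Step 2: midpoint = (5.500000 + 6.000000)/2 = 5.750000
  f(5.750000) = -4.890625
  f(mid) < 0, so root is in [5.750000, 6.000000]

Step 3: midpoint = (5.750000 + 6.000000)/2 = 5.875000
  f(5.875000) = 7.779297
  f(mid) > 0, so root is in [5.750000, 5.875000]

Step 4: midpoint = (5.750000 + 5.875000)/2 = 5.812500
  f(5.812500) = 1.376221
  f(mid) > 0, so root is in [5.750000, 5.812500]

Step 5: midpoint = (5.750000 + 5.812500)/2 = 5.781250
  f(5.781250) = -1.774139
  f(mid) < 0, so root is in [5.781250, 5.812500]

midpoint = 5.781250


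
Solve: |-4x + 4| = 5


An absolute value equation |expr| = 5 gives two cases:
Case 1: -4x + 4 = 5
  -4x = 1, so x = -1/4
Case 2: -4x + 4 = -5
  -4x = -9, so x = 9/4

x = -1/4, x = 9/4


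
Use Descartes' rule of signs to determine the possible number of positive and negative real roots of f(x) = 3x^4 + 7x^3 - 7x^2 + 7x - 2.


Descartes' rule of signs:

For positive roots, count sign changes in f(x) = 3x^4 + 7x^3 - 7x^2 + 7x - 2:
Signs of coefficients: +, +, -, +, -
Number of sign changes: 3
Possible positive real roots: 3, 1

For negative roots, examine f(-x) = 3x^4 - 7x^3 - 7x^2 - 7x - 2:
Signs of coefficients: +, -, -, -, -
Number of sign changes: 1
Possible negative real roots: 1

Positive roots: 3 or 1; Negative roots: 1


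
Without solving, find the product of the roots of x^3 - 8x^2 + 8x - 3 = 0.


By Vieta's formulas for x^3 + bx^2 + cx + d = 0:
  r1 + r2 + r3 = -b/a = 8
  r1*r2 + r1*r3 + r2*r3 = c/a = 8
  r1*r2*r3 = -d/a = 3


Product = 3


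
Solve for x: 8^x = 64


Express both sides with the same base.
64 = 8^2
Since the bases match: x = 2

x = 2


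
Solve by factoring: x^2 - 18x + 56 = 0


We need two numbers that multiply to 56 and add to -18.
Those numbers are -4 and -14 (since (-4) * (-14) = 56 and (-4) + (-14) = -18).
So x^2 - 18x + 56 = (x - 4)(x - 14) = 0
Setting each factor to zero: x = 4 or x = 14

x = 4, x = 14


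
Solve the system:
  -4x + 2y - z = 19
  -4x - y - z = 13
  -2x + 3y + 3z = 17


Using Cramer's rule. Expand each determinant along the first row.
D  = (-4)*[(-1)*3 - (-1)*3] - 2*[(-4)*3 - (-1)*(-2)] + (-1)*[(-4)*3 - (-1)*(-2)]
  = (-4)*(0) - 2*(-14) + (-1)*(-14) = 42
Dx = 19*[(-1)*3 - (-1)*3] - 2*[13*3 - (-1)*17] + (-1)*[13*3 - (-1)*17]
  = 19*(0) - 2*(56) + (-1)*(56) = -168
Dy = (-4)*[13*3 - (-1)*17] - 19*[(-4)*3 - (-1)*(-2)] + (-1)*[(-4)*17 - 13*(-2)]
  = (-4)*(56) - 19*(-14) + (-1)*(-42) = 84
Dz = (-4)*[(-1)*17 - 13*3] - 2*[(-4)*17 - 13*(-2)] + 19*[(-4)*3 - (-1)*(-2)]
  = (-4)*(-56) - 2*(-42) + 19*(-14) = 42
x = Dx/D = -168/42 = -4, y = Dy/D = 84/42 = 2, z = Dz/D = 42/42 = 1
Check eq1: (-4)(-4) + (2)(2) + (-1)(1) = 19 = 19 ✓
Check eq2: (-4)(-4) + (-1)(2) + (-1)(1) = 13 = 13 ✓
Check eq3: (-2)(-4) + (3)(2) + (3)(1) = 17 = 17 ✓

x = -4, y = 2, z = 1


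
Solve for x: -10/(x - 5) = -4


Multiply both sides by (x - 5): -10 = -4(x - 5)
Distribute: -10 = -4x + 20
-4x = -10 - 20 = -30
x = 15/2

x = 15/2


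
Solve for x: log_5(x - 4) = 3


Convert to exponential form: x - 4 = 5^3 = 125
x = 125 + 4 = 129
Check: log_5(129 - 4) = log_5(125) = log_5(125) = 3 ✓

x = 129


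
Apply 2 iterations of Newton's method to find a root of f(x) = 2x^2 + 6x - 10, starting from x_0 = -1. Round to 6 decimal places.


Newton's method: x_(n+1) = x_n - f(x_n)/f'(x_n)
f(x) = 2x^2 + 6x - 10
f'(x) = 4x + 6

Iteration 1:
  f(-1.000000) = -14.000000
  f'(-1.000000) = 2.000000
  x_1 = -1.000000 - (-14.000000)/(2.000000) = 6.000000

Iteration 2:
  f(6.000000) = 98.000000
  f'(6.000000) = 30.000000
  x_2 = 6.000000 - (98.000000)/(30.000000) = 2.733333

x_2 = 2.733333


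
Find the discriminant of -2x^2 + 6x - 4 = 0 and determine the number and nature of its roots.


For ax^2 + bx + c = 0, discriminant D = b^2 - 4ac
Here a = -2, b = 6, c = -4
D = (6)^2 - 4(-2)(-4) = 36 - 32 = 4

D = 4 > 0 and is a perfect square (sqrt = 2)
The equation has 2 distinct real rational roots.

Discriminant = 4, 2 distinct real rational roots


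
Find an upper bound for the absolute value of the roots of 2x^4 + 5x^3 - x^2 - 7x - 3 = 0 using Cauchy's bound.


Cauchy's bound: all roots r satisfy |r| <= 1 + max(|a_i/a_n|) for i = 0,...,n-1
where a_n is the leading coefficient.

Coefficients: [2, 5, -1, -7, -3]
Leading coefficient a_n = 2
Ratios |a_i/a_n|: 5/2, 1/2, 7/2, 3/2
Maximum ratio: 7/2
Cauchy's bound: |r| <= 1 + 7/2 = 9/2

Upper bound = 9/2


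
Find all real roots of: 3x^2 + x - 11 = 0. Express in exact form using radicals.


Using the quadratic formula: x = (-b ± sqrt(b^2 - 4ac)) / (2a)
Here a = 3, b = 1, c = -11
Discriminant = b^2 - 4ac = 1^2 - 4(3)(-11) = 1 + 132 = 133
Since discriminant = 133 > 0, there are two real roots.
x = (-1 ± sqrt(133)) / 6
Numerically: x ≈ 1.7554 or x ≈ -2.0888

x = (-1 + sqrt(133)) / 6 or x = (-1 - sqrt(133)) / 6


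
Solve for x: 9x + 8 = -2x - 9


Starting with: 9x + 8 = -2x - 9
Move all x terms to left: (9 + 2)x = -9 - 8
Simplify: 11x = -17
Divide both sides by 11: x = -17/11

x = -17/11


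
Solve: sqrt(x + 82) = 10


Square both sides: x + 82 = 10^2 = 100
x = 100 - 82 = 18
x = 18
Check: sqrt(1*18 + 82) = sqrt(100) = 10 ✓

x = 18


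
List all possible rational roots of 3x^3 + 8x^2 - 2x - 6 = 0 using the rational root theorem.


Rational root theorem: possible roots are ±p/q where:
  p divides the constant term (-6): p ∈ {1, 2, 3, 6}
  q divides the leading coefficient (3): q ∈ {1, 3}

All possible rational roots: -6, -3, -2, -1, -2/3, -1/3, 1/3, 2/3, 1, 2, 3, 6

-6, -3, -2, -1, -2/3, -1/3, 1/3, 2/3, 1, 2, 3, 6


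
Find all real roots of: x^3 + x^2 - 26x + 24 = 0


Let p(x) = x^3 + x^2 - 26x + 24. By the rational root theorem (leading coefficient 1), any rational root is an integer divisor of 24: try ±1, ±2, ... in turn.
Test x = 1: value = 0 ✓, so (x - 1) is a factor.
Synthetic division by (x - 1): bring down 1; 1(1) + 1 = 2; 2(1) - 26 = -24; (-24)(1) + 24 = 0 → quotient x^2 + 2x - 24, remainder 0.
Solve the quadratic x^2 + 2x - 24 = 0: discriminant = 2^2 - 4(1)(-24) = 4 + 96 = 100.
sqrt(100) = 10, so x = (-2 ± 10)/2: x = 4 or x = -6.

x = -6, x = 1, x = 4


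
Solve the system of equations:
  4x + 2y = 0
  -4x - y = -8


Using Cramer's rule:
Determinant D = (4)(-1) - (-4)(2) = -4 + 8 = 4
Dx = (0)(-1) - (-8)(2) = 0 + 16 = 16
Dy = (4)(-8) - (-4)(0) = -32 - 0 = -32
x = Dx/D = 16/4 = 4
y = Dy/D = -32/4 = -8

x = 4, y = -8


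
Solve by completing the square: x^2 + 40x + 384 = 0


Start: x^2 + 40x + 384 = 0
Move constant: x^2 + 40x = -384
Half of 40 is 20, squared is 400
Add 400 to both sides: x^2 + 40x + 400 = 16
(x + 20)^2 = 16
x + 20 = ±4
x = -20 + 4 = -16 or x = -20 - 4 = -24

x = -24, x = -16


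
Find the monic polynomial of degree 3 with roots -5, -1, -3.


A monic polynomial with roots -5, -1, -3 is:
p(x) = (x + 5)(x + 1)(x + 3)
After multiplying by (x + 5): x + 5
After multiplying by (x + 1): x^2 + 6x + 5
After multiplying by (x + 3): x^3 + 9x^2 + 23x + 15

x^3 + 9x^2 + 23x + 15


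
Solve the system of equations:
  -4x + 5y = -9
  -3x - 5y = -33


Using Cramer's rule:
Determinant D = (-4)(-5) - (-3)(5) = 20 + 15 = 35
Dx = (-9)(-5) - (-33)(5) = 45 + 165 = 210
Dy = (-4)(-33) - (-3)(-9) = 132 - 27 = 105
x = Dx/D = 210/35 = 6
y = Dy/D = 105/35 = 3

x = 6, y = 3


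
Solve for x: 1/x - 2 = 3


Subtract -2 from both sides: 1/x = 5
Multiply both sides by x: 1 = 5 * x
Divide by 5: x = 1/5

x = 1/5


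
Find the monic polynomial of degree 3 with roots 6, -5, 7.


A monic polynomial with roots 6, -5, 7 is:
p(x) = (x - 6)(x + 5)(x - 7)
After multiplying by (x - 6): x - 6
After multiplying by (x + 5): x^2 - x - 30
After multiplying by (x - 7): x^3 - 8x^2 - 23x + 210

x^3 - 8x^2 - 23x + 210


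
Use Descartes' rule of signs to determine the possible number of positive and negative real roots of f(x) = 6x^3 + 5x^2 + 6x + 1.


Descartes' rule of signs:

For positive roots, count sign changes in f(x) = 6x^3 + 5x^2 + 6x + 1:
Signs of coefficients: +, +, +, +
Number of sign changes: 0
Possible positive real roots: 0

For negative roots, examine f(-x) = -6x^3 + 5x^2 - 6x + 1:
Signs of coefficients: -, +, -, +
Number of sign changes: 3
Possible negative real roots: 3, 1

Positive roots: 0; Negative roots: 3 or 1


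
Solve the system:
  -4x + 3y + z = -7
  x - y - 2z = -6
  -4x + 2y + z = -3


Using Cramer's rule. Expand each determinant along the first row.
D  = (-4)*[(-1)*1 - (-2)*2] - 3*[1*1 - (-2)*(-4)] + 1*[1*2 - (-1)*(-4)]
  = (-4)*(3) - 3*(-7) + 1*(-2) = 7
Dx = (-7)*[(-1)*1 - (-2)*2] - 3*[(-6)*1 - (-2)*(-3)] + 1*[(-6)*2 - (-1)*(-3)]
  = (-7)*(3) - 3*(-12) + 1*(-15) = 0
Dy = (-4)*[(-6)*1 - (-2)*(-3)] - (-7)*[1*1 - (-2)*(-4)] + 1*[1*(-3) - (-6)*(-4)]
  = (-4)*(-12) - (-7)*(-7) + 1*(-27) = -28
Dz = (-4)*[(-1)*(-3) - (-6)*2] - 3*[1*(-3) - (-6)*(-4)] + (-7)*[1*2 - (-1)*(-4)]
  = (-4)*(15) - 3*(-27) + (-7)*(-2) = 35
x = Dx/D = 0/7 = 0, y = Dy/D = -28/7 = -4, z = Dz/D = 35/7 = 5
Check eq1: (-4)(0) + (3)(-4) + (1)(5) = -7 = -7 ✓
Check eq2: (1)(0) + (-1)(-4) + (-2)(5) = -6 = -6 ✓
Check eq3: (-4)(0) + (2)(-4) + (1)(5) = -3 = -3 ✓

x = 0, y = -4, z = 5


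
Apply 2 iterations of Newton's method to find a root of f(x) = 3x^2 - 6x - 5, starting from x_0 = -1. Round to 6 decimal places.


Newton's method: x_(n+1) = x_n - f(x_n)/f'(x_n)
f(x) = 3x^2 - 6x - 5
f'(x) = 6x - 6

Iteration 1:
  f(-1.000000) = 4.000000
  f'(-1.000000) = -12.000000
  x_1 = -1.000000 - (4.000000)/(-12.000000) = -0.666667

Iteration 2:
  f(-0.666667) = 0.333333
  f'(-0.666667) = -10.000000
  x_2 = -0.666667 - (0.333333)/(-10.000000) = -0.633333

x_2 = -0.633333


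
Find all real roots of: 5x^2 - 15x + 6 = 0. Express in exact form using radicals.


Using the quadratic formula: x = (-b ± sqrt(b^2 - 4ac)) / (2a)
Here a = 5, b = -15, c = 6
Discriminant = b^2 - 4ac = (-15)^2 - 4(5)(6) = 225 - 120 = 105
Since discriminant = 105 > 0, there are two real roots.
x = (15 ± sqrt(105)) / 10
Numerically: x ≈ 2.5247 or x ≈ 0.4753

x = (15 + sqrt(105)) / 10 or x = (15 - sqrt(105)) / 10


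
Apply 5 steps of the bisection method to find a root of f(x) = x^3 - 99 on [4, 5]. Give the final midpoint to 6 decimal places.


f(x) = x^3 - 99
f(4) = -35 < 0
f(5) = 26 > 0

Step 1: midpoint = (4.000000 + 5.000000)/2 = 4.500000
  f(4.500000) = -7.875000
  f(mid) < 0, so root is in [4.500000, 5.000000]

Step 2: midpoint = (4.500000 + 5.000000)/2 = 4.750000
  f(4.750000) = 8.171875
  f(mid) > 0, so root is in [4.500000, 4.750000]

Step 3: midpoint = (4.500000 + 4.750000)/2 = 4.625000
  f(4.625000) = -0.068359
  f(mid) < 0, so root is in [4.625000, 4.750000]

Step 4: midpoint = (4.625000 + 4.750000)/2 = 4.687500
  f(4.687500) = 3.996826
  f(mid) > 0, so root is in [4.625000, 4.687500]

Step 5: midpoint = (4.625000 + 4.687500)/2 = 4.656250
  f(4.656250) = 1.950592
  f(mid) > 0, so root is in [4.625000, 4.656250]

midpoint = 4.656250
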